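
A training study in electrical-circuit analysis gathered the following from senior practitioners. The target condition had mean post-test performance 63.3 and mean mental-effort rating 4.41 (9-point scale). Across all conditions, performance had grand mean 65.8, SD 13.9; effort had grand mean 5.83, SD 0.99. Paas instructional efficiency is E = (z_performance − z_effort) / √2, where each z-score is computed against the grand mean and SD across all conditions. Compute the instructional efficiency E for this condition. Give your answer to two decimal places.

z_performance = (63.3 − 65.8) / 13.9 = -2.5000 / 13.9 = -0.1799.
z_effort = (4.41 − 5.83) / 0.99 = -1.4200 / 0.99 = -1.4343.
z_P − z_E = -0.1799 − (-1.4343) = 1.2544.
E = 1.2544 / √2 = 1.2544 / 1.41421 = 0.8870 ≈ 0.89.

0.89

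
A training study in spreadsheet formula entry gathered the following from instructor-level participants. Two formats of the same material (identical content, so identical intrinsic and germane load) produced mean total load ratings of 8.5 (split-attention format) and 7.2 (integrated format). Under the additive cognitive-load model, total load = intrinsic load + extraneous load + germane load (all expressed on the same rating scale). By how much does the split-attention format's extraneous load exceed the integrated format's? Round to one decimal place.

Intrinsic and germane load are equal across formats, so the difference in total load equals the difference in extraneous load.
Extraneous-load difference = 8.5 − 7.2 = 1.3.

1.3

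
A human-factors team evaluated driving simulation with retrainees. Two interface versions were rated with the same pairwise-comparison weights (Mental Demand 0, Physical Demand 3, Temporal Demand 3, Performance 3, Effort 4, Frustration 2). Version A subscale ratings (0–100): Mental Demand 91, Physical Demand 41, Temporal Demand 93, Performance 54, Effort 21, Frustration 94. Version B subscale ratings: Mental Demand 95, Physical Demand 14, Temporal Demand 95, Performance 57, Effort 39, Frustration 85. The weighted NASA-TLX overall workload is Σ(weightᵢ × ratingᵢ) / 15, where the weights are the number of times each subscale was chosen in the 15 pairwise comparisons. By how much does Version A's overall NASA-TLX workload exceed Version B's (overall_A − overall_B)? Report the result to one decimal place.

0.8

Version A weighted sum = 0·91 + 3·41 + 3·93 + 3·54 + 4·21 + 2·94 = 0 + 123 + 279 + 162 + 84 + 188 = 836; overall_A = 836/15 = 55.7333.
Version B weighted sum = 0·95 + 3·14 + 3·95 + 3·57 + 4·39 + 2·85 = 0 + 42 + 285 + 171 + 156 + 170 = 824; overall_B = 824/15 = 54.9333.
Difference = 55.7333 − 54.9333 = 0.8000 ≈ 0.8.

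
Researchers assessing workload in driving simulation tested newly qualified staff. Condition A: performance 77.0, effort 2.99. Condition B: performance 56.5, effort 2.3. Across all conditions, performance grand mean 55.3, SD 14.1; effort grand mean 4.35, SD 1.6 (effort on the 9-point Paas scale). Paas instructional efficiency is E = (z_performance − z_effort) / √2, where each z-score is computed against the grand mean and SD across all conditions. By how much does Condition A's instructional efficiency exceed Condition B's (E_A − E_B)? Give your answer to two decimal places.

Condition A: z_P = (77.0 − 55.3)/14.1 = 1.5390; z_E = (2.99 − 4.35)/1.6 = -0.8500; E_A = (1.5390 − (-0.8500))/√2 = 1.6893.
Condition B: z_P = (56.5 − 55.3)/14.1 = 0.0851; z_E = (2.3 − 4.35)/1.6 = -1.2812; E_B = (0.0851 − (-1.2812))/√2 = 0.9661.
E_A − E_B = 1.6893 − 0.9661 = 0.7232 ≈ 0.72.

0.72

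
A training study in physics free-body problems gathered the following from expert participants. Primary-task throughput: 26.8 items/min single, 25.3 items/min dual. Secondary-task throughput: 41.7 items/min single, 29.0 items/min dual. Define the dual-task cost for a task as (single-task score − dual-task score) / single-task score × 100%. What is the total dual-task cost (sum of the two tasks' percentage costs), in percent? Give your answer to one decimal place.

Primary cost = (26.8 − 25.3) / 26.8 × 100% = 5.5970%.
Secondary cost = (41.7 − 29.0) / 41.7 × 100% = 30.4556%.
Total = 5.5970% + 30.4556% = 36.0526% ≈ 36.1%.

36.1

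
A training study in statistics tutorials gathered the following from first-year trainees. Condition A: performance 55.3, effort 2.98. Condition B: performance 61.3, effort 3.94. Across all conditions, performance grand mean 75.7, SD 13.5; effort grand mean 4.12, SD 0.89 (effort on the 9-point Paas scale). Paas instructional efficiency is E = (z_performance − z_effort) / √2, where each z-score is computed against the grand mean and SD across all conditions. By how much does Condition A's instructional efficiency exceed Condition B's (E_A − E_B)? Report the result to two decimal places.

Condition A: z_P = (55.3 − 75.7)/13.5 = -1.5111; z_E = (2.98 − 4.12)/0.89 = -1.2809; E_A = (-1.5111 − (-1.2809))/√2 = -0.1628.
Condition B: z_P = (61.3 − 75.7)/13.5 = -1.0667; z_E = (3.94 − 4.12)/0.89 = -0.2022; E_B = (-1.0667 − (-0.2022))/√2 = -0.6113.
E_A − E_B = -0.1628 − (-0.6113) = 0.4485 ≈ 0.45.

0.45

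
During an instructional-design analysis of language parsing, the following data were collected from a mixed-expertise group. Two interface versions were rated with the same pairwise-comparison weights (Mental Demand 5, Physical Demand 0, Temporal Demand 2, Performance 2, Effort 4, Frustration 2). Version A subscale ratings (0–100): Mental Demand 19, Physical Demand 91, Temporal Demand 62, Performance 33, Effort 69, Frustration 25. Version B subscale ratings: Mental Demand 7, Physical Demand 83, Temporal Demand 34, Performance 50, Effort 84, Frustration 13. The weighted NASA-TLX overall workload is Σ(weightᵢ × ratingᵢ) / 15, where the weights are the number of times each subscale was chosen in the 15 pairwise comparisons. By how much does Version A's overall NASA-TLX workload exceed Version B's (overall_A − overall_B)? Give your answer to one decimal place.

3.1

Version A weighted sum = 5·19 + 0·91 + 2·62 + 2·33 + 4·69 + 2·25 = 95 + 0 + 124 + 66 + 276 + 50 = 611; overall_A = 611/15 = 40.7333.
Version B weighted sum = 5·7 + 0·83 + 2·34 + 2·50 + 4·84 + 2·13 = 35 + 0 + 68 + 100 + 336 + 26 = 565; overall_B = 565/15 = 37.6667.
Difference = 40.7333 − 37.6667 = 3.0666 ≈ 3.1.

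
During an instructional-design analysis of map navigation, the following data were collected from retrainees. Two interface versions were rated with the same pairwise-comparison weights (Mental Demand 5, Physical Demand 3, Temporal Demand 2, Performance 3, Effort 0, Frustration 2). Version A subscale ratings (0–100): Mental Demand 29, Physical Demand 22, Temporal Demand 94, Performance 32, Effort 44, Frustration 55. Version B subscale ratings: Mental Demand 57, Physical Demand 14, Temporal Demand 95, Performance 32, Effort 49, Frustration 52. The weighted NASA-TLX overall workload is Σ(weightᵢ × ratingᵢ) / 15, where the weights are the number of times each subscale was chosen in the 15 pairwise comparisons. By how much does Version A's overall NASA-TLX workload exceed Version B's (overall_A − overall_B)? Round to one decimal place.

Version A weighted sum = 5·29 + 3·22 + 2·94 + 3·32 + 0·44 + 2·55 = 145 + 66 + 188 + 96 + 0 + 110 = 605; overall_A = 605/15 = 40.3333.
Version B weighted sum = 5·57 + 3·14 + 2·95 + 3·32 + 0·49 + 2·52 = 285 + 42 + 190 + 96 + 0 + 104 = 717; overall_B = 717/15 = 47.8000.
Difference = 40.3333 − 47.8000 = -7.4667 ≈ -7.5.

-7.5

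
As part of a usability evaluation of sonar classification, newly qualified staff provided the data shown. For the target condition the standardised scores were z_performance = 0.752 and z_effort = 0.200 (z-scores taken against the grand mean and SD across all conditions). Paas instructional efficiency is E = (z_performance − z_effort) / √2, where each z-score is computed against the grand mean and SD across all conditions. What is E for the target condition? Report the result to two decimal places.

z_P − z_E = 0.752 − 0.200 = 0.5520.
E = 0.5520 / √2 = 0.5520 / 1.41421 = 0.3903 ≈ 0.39.

0.39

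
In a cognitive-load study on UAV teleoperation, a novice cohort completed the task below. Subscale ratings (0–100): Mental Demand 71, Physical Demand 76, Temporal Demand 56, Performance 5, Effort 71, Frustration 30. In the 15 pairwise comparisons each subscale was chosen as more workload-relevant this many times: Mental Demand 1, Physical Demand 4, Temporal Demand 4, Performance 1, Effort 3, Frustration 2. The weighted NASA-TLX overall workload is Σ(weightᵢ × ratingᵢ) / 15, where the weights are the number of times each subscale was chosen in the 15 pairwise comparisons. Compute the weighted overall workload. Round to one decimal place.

58.5

The tallies are the weights (they sum to 15).
Weighted sum = 1·71 + 4·76 + 4·56 + 1·5 + 3·71 + 2·30
            = 71 + 304 + 224 + 5 + 213 + 60 = 877.
Overall workload = 877 / 15 = 58.4667 ≈ 58.5.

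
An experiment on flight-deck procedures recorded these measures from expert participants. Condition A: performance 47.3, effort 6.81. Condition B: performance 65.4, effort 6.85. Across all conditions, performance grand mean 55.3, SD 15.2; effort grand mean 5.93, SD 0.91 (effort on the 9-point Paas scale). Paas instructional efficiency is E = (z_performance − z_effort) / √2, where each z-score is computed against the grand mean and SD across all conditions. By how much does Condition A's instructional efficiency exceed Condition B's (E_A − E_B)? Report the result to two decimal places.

-0.81

Condition A: z_P = (47.3 − 55.3)/15.2 = -0.5263; z_E = (6.81 − 5.93)/0.91 = 0.9670; E_A = (-0.5263 − 0.9670)/√2 = -1.0559.
Condition B: z_P = (65.4 − 55.3)/15.2 = 0.6645; z_E = (6.85 − 5.93)/0.91 = 1.0110; E_B = (0.6645 − 1.0110)/√2 = -0.2450.
E_A − E_B = -1.0559 − (-0.2450) = -0.8109 ≈ -0.81.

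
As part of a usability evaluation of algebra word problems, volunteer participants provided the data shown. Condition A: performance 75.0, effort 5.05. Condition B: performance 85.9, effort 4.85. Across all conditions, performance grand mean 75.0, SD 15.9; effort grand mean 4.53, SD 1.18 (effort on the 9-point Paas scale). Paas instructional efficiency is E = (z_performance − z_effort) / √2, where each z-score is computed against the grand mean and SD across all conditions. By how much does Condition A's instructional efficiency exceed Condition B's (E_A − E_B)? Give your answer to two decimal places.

Condition A: z_P = (75.0 − 75.0)/15.9 = 0.0000; z_E = (5.05 − 4.53)/1.18 = 0.4407; E_A = (0.0000 − 0.4407)/√2 = -0.3116.
Condition B: z_P = (85.9 − 75.0)/15.9 = 0.6855; z_E = (4.85 − 4.53)/1.18 = 0.2712; E_B = (0.6855 − 0.2712)/√2 = 0.2930.
E_A − E_B = -0.3116 − 0.2930 = -0.6046 ≈ -0.60.

-0.60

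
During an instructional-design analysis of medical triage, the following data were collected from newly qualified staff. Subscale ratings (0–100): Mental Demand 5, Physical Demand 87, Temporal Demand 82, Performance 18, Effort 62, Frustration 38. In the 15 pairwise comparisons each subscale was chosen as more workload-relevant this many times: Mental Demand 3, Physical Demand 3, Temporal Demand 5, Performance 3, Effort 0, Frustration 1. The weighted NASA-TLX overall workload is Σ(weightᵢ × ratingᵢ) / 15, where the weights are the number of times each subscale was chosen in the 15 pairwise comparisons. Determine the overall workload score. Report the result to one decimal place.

The tallies are the weights (they sum to 15).
Weighted sum = 3·5 + 3·87 + 5·82 + 3·18 + 0·62 + 1·38
            = 15 + 261 + 410 + 54 + 0 + 38 = 778.
Overall workload = 778 / 15 = 51.8667 ≈ 51.9.

51.9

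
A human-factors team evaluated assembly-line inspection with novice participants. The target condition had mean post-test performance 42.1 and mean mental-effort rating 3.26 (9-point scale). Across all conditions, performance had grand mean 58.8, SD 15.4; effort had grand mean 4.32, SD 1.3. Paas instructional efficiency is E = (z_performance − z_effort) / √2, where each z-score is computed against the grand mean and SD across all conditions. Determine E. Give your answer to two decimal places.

z_performance = (42.1 − 58.8) / 15.4 = -16.7000 / 15.4 = -1.0844.
z_effort = (3.26 − 4.32) / 1.3 = -1.0600 / 1.3 = -0.8154.
z_P − z_E = -1.0844 − (-0.8154) = -0.2690.
E = -0.2690 / √2 = -0.2690 / 1.41421 = -0.1902 ≈ -0.19.

-0.19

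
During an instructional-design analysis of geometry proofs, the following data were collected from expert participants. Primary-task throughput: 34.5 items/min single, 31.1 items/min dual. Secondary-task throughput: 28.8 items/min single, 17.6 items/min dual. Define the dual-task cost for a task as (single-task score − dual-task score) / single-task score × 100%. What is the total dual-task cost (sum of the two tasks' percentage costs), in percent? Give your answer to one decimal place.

Primary cost = (34.5 − 31.1) / 34.5 × 100% = 9.8551%.
Secondary cost = (28.8 − 17.6) / 28.8 × 100% = 38.8889%.
Total = 9.8551% + 38.8889% = 48.7440% ≈ 48.7%.

48.7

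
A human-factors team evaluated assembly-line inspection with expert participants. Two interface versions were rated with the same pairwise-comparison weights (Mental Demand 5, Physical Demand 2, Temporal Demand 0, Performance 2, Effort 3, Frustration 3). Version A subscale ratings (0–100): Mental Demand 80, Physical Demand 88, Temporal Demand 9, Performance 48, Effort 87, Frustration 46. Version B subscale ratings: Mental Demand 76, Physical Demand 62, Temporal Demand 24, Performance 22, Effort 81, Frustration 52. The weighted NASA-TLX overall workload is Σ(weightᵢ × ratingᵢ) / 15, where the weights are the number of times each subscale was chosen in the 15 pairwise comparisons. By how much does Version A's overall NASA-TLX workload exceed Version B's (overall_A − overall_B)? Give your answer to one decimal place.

8.3

Version A weighted sum = 5·80 + 2·88 + 0·9 + 2·48 + 3·87 + 3·46 = 400 + 176 + 0 + 96 + 261 + 138 = 1071; overall_A = 1071/15 = 71.4000.
Version B weighted sum = 5·76 + 2·62 + 0·24 + 2·22 + 3·81 + 3·52 = 380 + 124 + 0 + 44 + 243 + 156 = 947; overall_B = 947/15 = 63.1333.
Difference = 71.4000 − 63.1333 = 8.2667 ≈ 8.3.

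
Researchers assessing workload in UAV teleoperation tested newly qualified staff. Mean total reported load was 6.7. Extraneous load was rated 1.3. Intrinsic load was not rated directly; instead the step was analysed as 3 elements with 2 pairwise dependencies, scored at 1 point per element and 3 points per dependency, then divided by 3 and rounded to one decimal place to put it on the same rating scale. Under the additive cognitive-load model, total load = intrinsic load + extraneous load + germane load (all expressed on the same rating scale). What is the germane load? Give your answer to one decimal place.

2.4

Intrinsic (element-interactivity): (3 × 1 + 2 × 3) / 3 = 9 / 3 = 3.0000 → 3.0.
germane load = total − intrinsic − extraneous
             = 6.7 − 3.0 − 1.3 = 2.4.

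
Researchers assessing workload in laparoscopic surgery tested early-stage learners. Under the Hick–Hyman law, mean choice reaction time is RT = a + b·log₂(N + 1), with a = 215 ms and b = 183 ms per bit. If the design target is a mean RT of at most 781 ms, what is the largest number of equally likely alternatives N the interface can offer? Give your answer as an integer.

7

Set 215 + 183·log₂(N + 1) ≤ 781.
log₂(N + 1) ≤ (781 − 215) / 183 = 3.0929.
N + 1 ≤ 2^3.0929 = 8.5321.
N ≤ 7.5321, so the largest integer N is 7.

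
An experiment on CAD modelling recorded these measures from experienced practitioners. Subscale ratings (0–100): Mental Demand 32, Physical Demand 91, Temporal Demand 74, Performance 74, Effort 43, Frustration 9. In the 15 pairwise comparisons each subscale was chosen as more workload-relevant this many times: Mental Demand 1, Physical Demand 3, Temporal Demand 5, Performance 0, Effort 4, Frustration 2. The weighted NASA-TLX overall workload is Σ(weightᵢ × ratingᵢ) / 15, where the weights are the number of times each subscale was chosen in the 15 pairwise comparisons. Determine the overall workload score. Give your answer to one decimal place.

The tallies are the weights (they sum to 15).
Weighted sum = 1·32 + 3·91 + 5·74 + 0·74 + 4·43 + 2·9
            = 32 + 273 + 370 + 0 + 172 + 18 = 865.
Overall workload = 865 / 15 = 57.6667 ≈ 57.7.

57.7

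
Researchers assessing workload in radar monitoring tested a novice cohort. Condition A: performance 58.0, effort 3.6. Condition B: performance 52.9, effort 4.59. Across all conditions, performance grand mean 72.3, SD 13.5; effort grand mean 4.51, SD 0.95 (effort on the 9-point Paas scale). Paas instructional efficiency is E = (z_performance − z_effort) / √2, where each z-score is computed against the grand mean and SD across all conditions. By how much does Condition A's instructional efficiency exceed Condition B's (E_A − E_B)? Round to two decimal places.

Condition A: z_P = (58.0 − 72.3)/13.5 = -1.0593; z_E = (3.6 − 4.51)/0.95 = -0.9579; E_A = (-1.0593 − (-0.9579))/√2 = -0.0717.
Condition B: z_P = (52.9 − 72.3)/13.5 = -1.4370; z_E = (4.59 − 4.51)/0.95 = 0.0842; E_B = (-1.4370 − 0.0842)/√2 = -1.0757.
E_A − E_B = -0.0717 − (-1.0757) = 1.0040 ≈ 1.00.

1.00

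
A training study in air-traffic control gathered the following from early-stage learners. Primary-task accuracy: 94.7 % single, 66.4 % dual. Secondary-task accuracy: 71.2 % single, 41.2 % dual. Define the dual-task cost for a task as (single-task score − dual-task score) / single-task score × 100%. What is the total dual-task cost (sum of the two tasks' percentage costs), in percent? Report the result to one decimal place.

72.0

Primary cost = (94.7 − 66.4) / 94.7 × 100% = 29.8838%.
Secondary cost = (71.2 − 41.2) / 71.2 × 100% = 42.1348%.
Total = 29.8838% + 42.1348% = 72.0186% ≈ 72.0%.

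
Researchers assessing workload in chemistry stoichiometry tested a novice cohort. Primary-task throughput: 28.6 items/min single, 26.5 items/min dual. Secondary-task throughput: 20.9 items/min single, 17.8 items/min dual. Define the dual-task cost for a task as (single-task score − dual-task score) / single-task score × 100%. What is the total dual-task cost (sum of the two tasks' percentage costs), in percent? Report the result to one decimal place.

22.2

Primary cost = (28.6 − 26.5) / 28.6 × 100% = 7.3427%.
Secondary cost = (20.9 − 17.8) / 20.9 × 100% = 14.8325%.
Total = 7.3427% + 14.8325% = 22.1752% ≈ 22.2%.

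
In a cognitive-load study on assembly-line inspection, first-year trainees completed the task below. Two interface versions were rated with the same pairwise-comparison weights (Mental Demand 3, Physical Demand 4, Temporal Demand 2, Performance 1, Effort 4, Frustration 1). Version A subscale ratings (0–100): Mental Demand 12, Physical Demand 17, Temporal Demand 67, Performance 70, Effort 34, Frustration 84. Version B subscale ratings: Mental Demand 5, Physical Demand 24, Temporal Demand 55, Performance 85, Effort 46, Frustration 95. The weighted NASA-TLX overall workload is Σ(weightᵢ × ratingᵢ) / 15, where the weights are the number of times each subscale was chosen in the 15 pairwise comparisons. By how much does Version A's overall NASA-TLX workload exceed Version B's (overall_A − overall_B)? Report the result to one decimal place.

Version A weighted sum = 3·12 + 4·17 + 2·67 + 1·70 + 4·34 + 1·84 = 36 + 68 + 134 + 70 + 136 + 84 = 528; overall_A = 528/15 = 35.2000.
Version B weighted sum = 3·5 + 4·24 + 2·55 + 1·85 + 4·46 + 1·95 = 15 + 96 + 110 + 85 + 184 + 95 = 585; overall_B = 585/15 = 39.0000.
Difference = 35.2000 − 39.0000 = -3.8000 ≈ -3.8.

-3.8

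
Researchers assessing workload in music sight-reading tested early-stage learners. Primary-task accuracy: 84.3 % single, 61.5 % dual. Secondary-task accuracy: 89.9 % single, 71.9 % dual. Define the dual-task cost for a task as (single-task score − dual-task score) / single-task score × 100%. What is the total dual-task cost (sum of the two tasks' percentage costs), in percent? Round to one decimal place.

47.1

Primary cost = (84.3 − 61.5) / 84.3 × 100% = 27.0463%.
Secondary cost = (89.9 − 71.9) / 89.9 × 100% = 20.0222%.
Total = 27.0463% + 20.0222% = 47.0685% ≈ 47.1%.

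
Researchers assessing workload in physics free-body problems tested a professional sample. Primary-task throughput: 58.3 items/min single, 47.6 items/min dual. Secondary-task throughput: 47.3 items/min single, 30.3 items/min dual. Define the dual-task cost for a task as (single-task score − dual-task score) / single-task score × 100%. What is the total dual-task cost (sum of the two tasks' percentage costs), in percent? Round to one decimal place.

Primary cost = (58.3 − 47.6) / 58.3 × 100% = 18.3533%.
Secondary cost = (47.3 − 30.3) / 47.3 × 100% = 35.9408%.
Total = 18.3533% + 35.9408% = 54.2941% ≈ 54.3%.

54.3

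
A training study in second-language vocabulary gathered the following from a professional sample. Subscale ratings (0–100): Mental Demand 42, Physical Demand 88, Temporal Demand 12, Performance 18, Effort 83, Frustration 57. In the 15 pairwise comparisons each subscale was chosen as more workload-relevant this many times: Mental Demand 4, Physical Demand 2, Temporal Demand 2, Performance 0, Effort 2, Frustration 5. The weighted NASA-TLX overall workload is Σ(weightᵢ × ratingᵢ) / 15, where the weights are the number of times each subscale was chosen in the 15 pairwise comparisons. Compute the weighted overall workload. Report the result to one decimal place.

The tallies are the weights (they sum to 15).
Weighted sum = 4·42 + 2·88 + 2·12 + 0·18 + 2·83 + 5·57
            = 168 + 176 + 24 + 0 + 166 + 285 = 819.
Overall workload = 819 / 15 = 54.6000 ≈ 54.6.

54.6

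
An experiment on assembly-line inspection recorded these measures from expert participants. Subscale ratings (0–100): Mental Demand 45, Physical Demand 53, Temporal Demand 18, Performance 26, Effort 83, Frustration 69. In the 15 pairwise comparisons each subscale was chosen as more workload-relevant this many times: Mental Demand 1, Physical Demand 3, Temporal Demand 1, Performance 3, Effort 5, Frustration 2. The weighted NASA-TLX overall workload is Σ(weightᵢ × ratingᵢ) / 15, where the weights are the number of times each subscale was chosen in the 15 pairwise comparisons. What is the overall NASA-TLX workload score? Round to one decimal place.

56.9

The tallies are the weights (they sum to 15).
Weighted sum = 1·45 + 3·53 + 1·18 + 3·26 + 5·83 + 2·69
            = 45 + 159 + 18 + 78 + 415 + 138 = 853.
Overall workload = 853 / 15 = 56.8667 ≈ 56.9.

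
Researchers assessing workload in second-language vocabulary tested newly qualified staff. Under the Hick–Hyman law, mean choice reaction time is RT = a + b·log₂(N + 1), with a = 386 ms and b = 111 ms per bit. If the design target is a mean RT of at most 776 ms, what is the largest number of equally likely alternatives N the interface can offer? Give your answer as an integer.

10

Set 386 + 111·log₂(N + 1) ≤ 776.
log₂(N + 1) ≤ (776 − 386) / 111 = 3.5135.
N + 1 ≤ 2^3.5135 = 11.4201.
N ≤ 10.4201, so the largest integer N is 10.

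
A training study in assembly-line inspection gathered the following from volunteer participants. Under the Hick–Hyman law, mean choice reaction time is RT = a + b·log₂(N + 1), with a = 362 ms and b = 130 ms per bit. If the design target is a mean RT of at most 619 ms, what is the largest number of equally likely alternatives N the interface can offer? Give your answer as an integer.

2

Set 362 + 130·log₂(N + 1) ≤ 619.
log₂(N + 1) ≤ (619 − 362) / 130 = 1.9769.
N + 1 ≤ 2^1.9769 = 3.9365.
N ≤ 2.9365, so the largest integer N is 2.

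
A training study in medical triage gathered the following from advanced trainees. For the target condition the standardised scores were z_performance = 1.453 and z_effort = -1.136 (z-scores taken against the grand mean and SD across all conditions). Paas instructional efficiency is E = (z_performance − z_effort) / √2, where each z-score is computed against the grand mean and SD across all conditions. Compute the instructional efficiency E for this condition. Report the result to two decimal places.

1.83

z_P − z_E = 1.453 − (-1.136) = 2.5890.
E = 2.5890 / √2 = 2.5890 / 1.41421 = 1.8307 ≈ 1.83.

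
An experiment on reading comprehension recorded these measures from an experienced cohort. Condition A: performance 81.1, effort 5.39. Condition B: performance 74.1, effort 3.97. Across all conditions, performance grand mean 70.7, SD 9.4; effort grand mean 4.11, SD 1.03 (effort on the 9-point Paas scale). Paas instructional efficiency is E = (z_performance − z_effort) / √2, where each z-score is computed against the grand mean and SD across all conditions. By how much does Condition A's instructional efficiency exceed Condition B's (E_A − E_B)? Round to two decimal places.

-0.45

Condition A: z_P = (81.1 − 70.7)/9.4 = 1.1064; z_E = (5.39 − 4.11)/1.03 = 1.2427; E_A = (1.1064 − 1.2427)/√2 = -0.0964.
Condition B: z_P = (74.1 − 70.7)/9.4 = 0.3617; z_E = (3.97 − 4.11)/1.03 = -0.1359; E_B = (0.3617 − (-0.1359))/√2 = 0.3519.
E_A − E_B = -0.0964 − 0.3519 = -0.4483 ≈ -0.45.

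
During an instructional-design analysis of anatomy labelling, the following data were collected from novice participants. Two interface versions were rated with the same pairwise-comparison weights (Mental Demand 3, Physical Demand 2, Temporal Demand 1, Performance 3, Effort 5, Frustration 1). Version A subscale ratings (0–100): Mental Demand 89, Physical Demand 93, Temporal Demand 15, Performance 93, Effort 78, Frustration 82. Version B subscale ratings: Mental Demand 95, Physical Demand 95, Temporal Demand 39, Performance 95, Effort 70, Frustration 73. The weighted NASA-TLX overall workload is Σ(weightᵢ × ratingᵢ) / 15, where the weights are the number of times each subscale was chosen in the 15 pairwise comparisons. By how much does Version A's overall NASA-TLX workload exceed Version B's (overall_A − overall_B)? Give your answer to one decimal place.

-0.2

Version A weighted sum = 3·89 + 2·93 + 1·15 + 3·93 + 5·78 + 1·82 = 267 + 186 + 15 + 279 + 390 + 82 = 1219; overall_A = 1219/15 = 81.2667.
Version B weighted sum = 3·95 + 2·95 + 1·39 + 3·95 + 5·70 + 1·73 = 285 + 190 + 39 + 285 + 350 + 73 = 1222; overall_B = 1222/15 = 81.4667.
Difference = 81.2667 − 81.4667 = -0.2000 ≈ -0.2.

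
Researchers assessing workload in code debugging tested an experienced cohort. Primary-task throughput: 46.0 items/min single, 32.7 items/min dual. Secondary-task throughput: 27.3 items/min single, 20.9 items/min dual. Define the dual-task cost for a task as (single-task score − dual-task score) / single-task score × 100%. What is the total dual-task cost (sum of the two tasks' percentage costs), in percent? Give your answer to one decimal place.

Primary cost = (46.0 − 32.7) / 46.0 × 100% = 28.9130%.
Secondary cost = (27.3 − 20.9) / 27.3 × 100% = 23.4432%.
Total = 28.9130% + 23.4432% = 52.3562% ≈ 52.4%.

52.4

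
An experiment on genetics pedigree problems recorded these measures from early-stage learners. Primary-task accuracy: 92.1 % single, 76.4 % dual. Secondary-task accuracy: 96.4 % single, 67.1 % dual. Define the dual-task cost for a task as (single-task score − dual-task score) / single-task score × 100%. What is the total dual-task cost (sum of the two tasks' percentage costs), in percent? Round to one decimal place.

Primary cost = (92.1 − 76.4) / 92.1 × 100% = 17.0467%.
Secondary cost = (96.4 − 67.1) / 96.4 × 100% = 30.3942%.
Total = 17.0467% + 30.3942% = 47.4409% ≈ 47.4%.

47.4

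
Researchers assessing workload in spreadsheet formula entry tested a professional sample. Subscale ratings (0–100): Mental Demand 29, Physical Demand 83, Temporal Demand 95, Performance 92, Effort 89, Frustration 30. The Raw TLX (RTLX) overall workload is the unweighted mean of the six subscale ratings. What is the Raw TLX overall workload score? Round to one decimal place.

Sum of ratings = 29 + 83 + 95 + 92 + 89 + 30 = 418.
RTLX = 418 / 6 = 69.6667 ≈ 69.7.

69.7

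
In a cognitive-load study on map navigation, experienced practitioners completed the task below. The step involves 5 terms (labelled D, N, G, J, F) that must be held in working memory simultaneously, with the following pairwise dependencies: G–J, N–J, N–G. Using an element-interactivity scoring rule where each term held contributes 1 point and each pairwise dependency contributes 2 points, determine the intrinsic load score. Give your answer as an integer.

Count of terms held simultaneously: 5.
Count of pairwise dependencies listed: 3.
Element contribution: 5 × 1 = 5.
Interaction contribution: 3 × 2 = 6.
Intrinsic load = 5 + 6 = 11.

11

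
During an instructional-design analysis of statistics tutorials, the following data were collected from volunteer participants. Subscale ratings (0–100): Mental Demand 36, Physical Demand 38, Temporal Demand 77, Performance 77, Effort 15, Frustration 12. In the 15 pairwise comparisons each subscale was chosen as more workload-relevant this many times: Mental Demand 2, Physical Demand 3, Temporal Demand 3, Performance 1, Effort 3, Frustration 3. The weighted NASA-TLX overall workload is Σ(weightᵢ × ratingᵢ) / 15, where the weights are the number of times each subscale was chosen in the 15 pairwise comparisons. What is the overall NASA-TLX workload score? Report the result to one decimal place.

38.3

The tallies are the weights (they sum to 15).
Weighted sum = 2·36 + 3·38 + 3·77 + 1·77 + 3·15 + 3·12
            = 72 + 114 + 231 + 77 + 45 + 36 = 575.
Overall workload = 575 / 15 = 38.3333 ≈ 38.3.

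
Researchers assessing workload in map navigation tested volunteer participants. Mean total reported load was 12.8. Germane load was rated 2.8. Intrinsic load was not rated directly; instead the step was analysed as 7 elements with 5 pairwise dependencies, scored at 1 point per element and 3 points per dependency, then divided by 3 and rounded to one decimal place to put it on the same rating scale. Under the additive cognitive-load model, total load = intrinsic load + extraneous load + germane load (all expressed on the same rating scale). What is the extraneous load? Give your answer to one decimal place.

2.7

Intrinsic (element-interactivity): (7 × 1 + 5 × 3) / 3 = 22 / 3 = 7.3333 → 7.3.
extraneous load = total − intrinsic − germane
             = 12.8 − 7.3 − 2.8 = 2.7.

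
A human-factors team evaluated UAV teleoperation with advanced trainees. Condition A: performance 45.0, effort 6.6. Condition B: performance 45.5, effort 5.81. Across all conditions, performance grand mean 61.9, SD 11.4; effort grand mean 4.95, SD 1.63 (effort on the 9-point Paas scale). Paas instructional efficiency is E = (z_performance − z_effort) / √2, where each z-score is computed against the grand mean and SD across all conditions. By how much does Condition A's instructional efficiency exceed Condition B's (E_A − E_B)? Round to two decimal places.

Condition A: z_P = (45.0 − 61.9)/11.4 = -1.4825; z_E = (6.6 − 4.95)/1.63 = 1.0123; E_A = (-1.4825 − 1.0123)/√2 = -1.7641.
Condition B: z_P = (45.5 − 61.9)/11.4 = -1.4386; z_E = (5.81 − 4.95)/1.63 = 0.5276; E_B = (-1.4386 − 0.5276)/√2 = -1.3903.
E_A − E_B = -1.7641 − (-1.3903) = -0.3738 ≈ -0.37.

-0.37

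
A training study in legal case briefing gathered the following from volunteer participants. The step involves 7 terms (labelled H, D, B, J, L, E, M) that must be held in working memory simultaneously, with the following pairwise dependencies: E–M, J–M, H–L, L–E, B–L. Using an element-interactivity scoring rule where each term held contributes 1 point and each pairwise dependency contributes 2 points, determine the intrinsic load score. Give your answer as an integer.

17

Count of terms held simultaneously: 7.
Count of pairwise dependencies listed: 5.
Element contribution: 7 × 1 = 7.
Interaction contribution: 5 × 2 = 10.
Intrinsic load = 7 + 10 = 17.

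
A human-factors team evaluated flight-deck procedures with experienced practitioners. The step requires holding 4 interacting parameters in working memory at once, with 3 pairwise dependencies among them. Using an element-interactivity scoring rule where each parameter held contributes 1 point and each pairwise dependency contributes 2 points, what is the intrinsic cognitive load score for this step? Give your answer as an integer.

Element contribution: 4 × 1 = 4.
Interaction contribution: 3 × 2 = 6.
Intrinsic load = 4 + 6 = 10.

10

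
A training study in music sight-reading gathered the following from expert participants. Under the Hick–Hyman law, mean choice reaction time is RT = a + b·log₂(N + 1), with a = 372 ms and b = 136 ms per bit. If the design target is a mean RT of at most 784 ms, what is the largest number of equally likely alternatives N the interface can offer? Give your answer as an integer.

7

Set 372 + 136·log₂(N + 1) ≤ 784.
log₂(N + 1) ≤ (784 − 372) / 136 = 3.0294.
N + 1 ≤ 2^3.0294 = 8.1647.
N ≤ 7.1647, so the largest integer N is 7.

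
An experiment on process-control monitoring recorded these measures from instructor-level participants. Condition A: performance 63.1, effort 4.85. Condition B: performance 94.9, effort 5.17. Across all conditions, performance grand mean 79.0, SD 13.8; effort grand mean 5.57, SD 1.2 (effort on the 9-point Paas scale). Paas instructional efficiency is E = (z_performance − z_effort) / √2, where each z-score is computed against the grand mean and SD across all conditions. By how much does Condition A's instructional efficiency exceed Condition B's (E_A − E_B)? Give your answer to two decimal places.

Condition A: z_P = (63.1 − 79.0)/13.8 = -1.1522; z_E = (4.85 − 5.57)/1.2 = -0.6000; E_A = (-1.1522 − (-0.6000))/√2 = -0.3905.
Condition B: z_P = (94.9 − 79.0)/13.8 = 1.1522; z_E = (5.17 − 5.57)/1.2 = -0.3333; E_B = (1.1522 − (-0.3333))/√2 = 1.0504.
E_A − E_B = -0.3905 − 1.0504 = -1.4409 ≈ -1.44.

-1.44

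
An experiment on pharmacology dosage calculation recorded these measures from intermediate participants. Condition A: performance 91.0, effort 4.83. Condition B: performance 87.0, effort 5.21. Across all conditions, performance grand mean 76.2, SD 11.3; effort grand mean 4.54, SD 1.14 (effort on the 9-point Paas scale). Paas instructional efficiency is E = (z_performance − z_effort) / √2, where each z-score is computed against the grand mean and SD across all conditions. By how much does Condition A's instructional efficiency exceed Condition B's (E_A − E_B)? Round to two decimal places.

0.49

Condition A: z_P = (91.0 − 76.2)/11.3 = 1.3097; z_E = (4.83 − 4.54)/1.14 = 0.2544; E_A = (1.3097 − 0.2544)/√2 = 0.7462.
Condition B: z_P = (87.0 − 76.2)/11.3 = 0.9558; z_E = (5.21 − 4.54)/1.14 = 0.5877; E_B = (0.9558 − 0.5877)/√2 = 0.2603.
E_A − E_B = 0.7462 − 0.2603 = 0.4859 ≈ 0.49.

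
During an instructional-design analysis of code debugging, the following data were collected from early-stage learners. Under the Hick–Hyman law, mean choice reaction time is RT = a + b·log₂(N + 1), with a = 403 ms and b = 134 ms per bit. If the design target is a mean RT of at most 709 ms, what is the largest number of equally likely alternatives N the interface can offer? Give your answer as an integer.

3

Set 403 + 134·log₂(N + 1) ≤ 709.
log₂(N + 1) ≤ (709 − 403) / 134 = 2.2836.
N + 1 ≤ 2^2.2836 = 4.8689.
N ≤ 3.8689, so the largest integer N is 3.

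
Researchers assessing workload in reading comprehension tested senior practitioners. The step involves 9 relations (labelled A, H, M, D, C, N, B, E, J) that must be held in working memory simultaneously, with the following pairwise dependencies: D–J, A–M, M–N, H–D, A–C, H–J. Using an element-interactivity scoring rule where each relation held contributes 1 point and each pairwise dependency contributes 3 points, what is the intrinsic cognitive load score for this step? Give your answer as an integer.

Count of relations held simultaneously: 9.
Count of pairwise dependencies listed: 6.
Element contribution: 9 × 1 = 9.
Interaction contribution: 6 × 3 = 18.
Intrinsic load = 9 + 18 = 27.

27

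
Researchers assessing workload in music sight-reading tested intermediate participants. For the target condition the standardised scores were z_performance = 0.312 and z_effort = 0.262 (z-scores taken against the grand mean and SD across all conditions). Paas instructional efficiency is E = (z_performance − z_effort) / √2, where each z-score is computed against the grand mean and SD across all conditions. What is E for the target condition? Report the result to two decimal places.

z_P − z_E = 0.312 − 0.262 = 0.0500.
E = 0.0500 / √2 = 0.0500 / 1.41421 = 0.0354 ≈ 0.04.

0.04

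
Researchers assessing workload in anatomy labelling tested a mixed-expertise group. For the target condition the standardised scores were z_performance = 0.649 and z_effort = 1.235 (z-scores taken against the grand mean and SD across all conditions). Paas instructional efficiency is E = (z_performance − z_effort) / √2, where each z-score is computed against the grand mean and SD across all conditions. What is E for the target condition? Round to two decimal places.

-0.41

z_P − z_E = 0.649 − 1.235 = -0.5860.
E = -0.5860 / √2 = -0.5860 / 1.41421 = -0.4144 ≈ -0.41.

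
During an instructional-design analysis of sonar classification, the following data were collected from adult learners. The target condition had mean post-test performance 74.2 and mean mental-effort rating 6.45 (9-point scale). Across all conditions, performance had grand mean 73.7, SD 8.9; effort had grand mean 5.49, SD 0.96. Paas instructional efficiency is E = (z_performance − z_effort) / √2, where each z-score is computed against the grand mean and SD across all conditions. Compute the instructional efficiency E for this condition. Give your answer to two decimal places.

z_performance = (74.2 − 73.7) / 8.9 = 0.5000 / 8.9 = 0.0562.
z_effort = (6.45 − 5.49) / 0.96 = 0.9600 / 0.96 = 1.0000.
z_P − z_E = 0.0562 − 1.0000 = -0.9438.
E = -0.9438 / √2 = -0.9438 / 1.41421 = -0.6674 ≈ -0.67.

-0.67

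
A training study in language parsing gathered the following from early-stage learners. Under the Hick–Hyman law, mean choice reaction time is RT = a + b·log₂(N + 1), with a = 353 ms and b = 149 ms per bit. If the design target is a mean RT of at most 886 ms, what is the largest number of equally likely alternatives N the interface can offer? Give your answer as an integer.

Set 353 + 149·log₂(N + 1) ≤ 886.
log₂(N + 1) ≤ (886 − 353) / 149 = 3.5772.
N + 1 ≤ 2^3.5772 = 11.9356.
N ≤ 10.9356, so the largest integer N is 10.

10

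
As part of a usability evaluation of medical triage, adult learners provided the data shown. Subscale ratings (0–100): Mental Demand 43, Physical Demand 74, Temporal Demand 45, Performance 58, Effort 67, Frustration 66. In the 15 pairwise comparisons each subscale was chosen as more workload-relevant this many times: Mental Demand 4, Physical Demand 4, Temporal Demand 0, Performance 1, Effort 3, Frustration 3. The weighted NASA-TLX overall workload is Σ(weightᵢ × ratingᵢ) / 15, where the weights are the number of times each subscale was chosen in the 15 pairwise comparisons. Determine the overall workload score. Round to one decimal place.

The tallies are the weights (they sum to 15).
Weighted sum = 4·43 + 4·74 + 0·45 + 1·58 + 3·67 + 3·66
            = 172 + 296 + 0 + 58 + 201 + 198 = 925.
Overall workload = 925 / 15 = 61.6667 ≈ 61.7.

61.7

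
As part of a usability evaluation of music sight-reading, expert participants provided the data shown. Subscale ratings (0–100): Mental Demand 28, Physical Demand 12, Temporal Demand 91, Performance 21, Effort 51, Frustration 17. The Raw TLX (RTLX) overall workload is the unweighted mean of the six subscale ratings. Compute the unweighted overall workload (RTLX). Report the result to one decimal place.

36.7

Sum of ratings = 28 + 12 + 91 + 21 + 51 + 17 = 220.
RTLX = 220 / 6 = 36.6667 ≈ 36.7.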